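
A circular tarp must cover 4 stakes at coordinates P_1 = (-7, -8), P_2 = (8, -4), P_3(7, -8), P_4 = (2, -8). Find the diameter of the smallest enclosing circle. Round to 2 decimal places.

The minimum enclosing circle of a finite set is fixed by two of the points (as a diameter) or three (as a circumcircle).
The farthest pair is P_1–P_2 with squared distance 241. The circle on this segment as diameter has centre (0.5, -6) and r² = 241/4 = 60.25.
Check P_3: distance² to centre = 46.25 ≤ 60.25, so it lies inside.
All remaining points lie in this disk, and no smaller disk contains both endpoints, so this is the minimum enclosing circle.
Diameter = 2r = 2√(60.25) ≈ 15.52.

15.52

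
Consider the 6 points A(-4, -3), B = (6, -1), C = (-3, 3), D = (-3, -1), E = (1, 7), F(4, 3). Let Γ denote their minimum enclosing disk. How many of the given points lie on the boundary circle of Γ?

The minimum enclosing circle is determined by three boundary points: A, B, E.
Their circumcentre is (7/18, 19/18) with r² = 5785/162.
The farthest remaining point F is at distance² 2725/162 ≤ 5785/162.
The points at distance exactly r from the centre are A, B, E — 3 points.

3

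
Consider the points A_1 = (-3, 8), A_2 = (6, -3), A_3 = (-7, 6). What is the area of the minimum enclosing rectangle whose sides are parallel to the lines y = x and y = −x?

In coordinates u = x + y, v = x − y the rectangle is axis-aligned; the map (x,y)→(u,v) scales areas by 2.
u-values: 5, 3, -1; range = 5 − (-1) = 6.
v-values: -11, 9, -13; range = 9 − (-13) = 22.
Area = (6 × 22) / 2 = 66.

66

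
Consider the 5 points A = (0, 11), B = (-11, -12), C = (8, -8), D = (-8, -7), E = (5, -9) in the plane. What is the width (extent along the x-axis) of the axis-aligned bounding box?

19

max x = 8, min x = -11, so width = 19.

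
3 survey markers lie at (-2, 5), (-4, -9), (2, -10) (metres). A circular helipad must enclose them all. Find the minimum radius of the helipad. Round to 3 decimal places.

7.762

Call the three points A, B, C in the order given.
Side lengths²: AB² = 200, AC² = 241, BC² = 37.
Since AC² = 241 ≥ 200 + 37 = 237, the angle opposite AC is not acute, so the smallest enclosing circle has AC as diameter.
Centre = midpoint of AC = (0, -2.5), r² = 241/4 = 60.25.
r = √(60.25) ≈ 7.762.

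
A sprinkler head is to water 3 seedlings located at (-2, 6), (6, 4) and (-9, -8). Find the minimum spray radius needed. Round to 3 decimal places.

9.605

Call the three points A, B, C in the order given.
Side lengths²: AB² = 68, AC² = 245, BC² = 369.
Since BC² = 369 ≥ 245 + 68 = 313, the angle opposite BC is not acute, so the smallest enclosing circle has BC as diameter.
Centre = midpoint of BC = (-1.5, -2), r² = 369/4 = 92.25.
r = √(92.25) ≈ 9.605.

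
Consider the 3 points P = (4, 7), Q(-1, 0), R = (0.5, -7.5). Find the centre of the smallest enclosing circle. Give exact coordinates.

Side lengths²: PQ² = 74, PR² = 222.5, QR² = 58.5.
Since PR² = 222.5 ≥ 74 + 58.5 = 132.5, the angle opposite PR is not acute, so the smallest enclosing circle has PR as diameter.
Centre = midpoint of PR = (2.25, -0.25), r² = 222.5/4 = 55.625.
Centre = (2.25, -0.25).

(2.25, -0.25)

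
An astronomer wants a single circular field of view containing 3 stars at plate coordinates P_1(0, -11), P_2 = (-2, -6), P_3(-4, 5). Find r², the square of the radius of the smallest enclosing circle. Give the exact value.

68

Side lengths²: P_1P_2² = 29, P_1P_3² = 272, P_2P_3² = 125.
Since P_1P_3² = 272 ≥ 125 + 29 = 154, the angle opposite P_1P_3 is not acute, so the smallest enclosing circle has P_1P_3 as diameter.
Centre = midpoint of P_1P_3 = (-2, -3), r² = 272/4 = 68.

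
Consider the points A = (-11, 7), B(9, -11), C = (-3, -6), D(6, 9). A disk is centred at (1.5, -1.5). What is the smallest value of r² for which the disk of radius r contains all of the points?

228.5

The required radius is the distance from (1.5, -1.5) to the farthest point.
Squared distances: 228.5, 146.5, 40.5, 130.5.
Maximum is 228.5, attained at A.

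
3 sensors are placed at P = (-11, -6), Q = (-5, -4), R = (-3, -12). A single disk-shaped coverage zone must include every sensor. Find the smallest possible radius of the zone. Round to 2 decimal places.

Side lengths²: PQ² = 40, PR² = 100, QR² = 68.
Since PR² = 100 < 68 + 40 = 108, the triangle is acute, so the smallest enclosing circle is the circumcircle.
Circumcentre = (-88/13, -113/13), r² = 4250/169.
r = √(4250/169) ≈ 5.01.

5.01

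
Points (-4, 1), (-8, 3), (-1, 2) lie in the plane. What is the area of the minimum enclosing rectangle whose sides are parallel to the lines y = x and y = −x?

24

In coordinates u = x + y, v = x − y the rectangle is axis-aligned; the map (x,y)→(u,v) scales areas by 2.
u-values: -3, -5, 1; range = 1 − (-5) = 6.
v-values: -5, -11, -3; range = -3 − (-11) = 8.
Area = (6 × 8) / 2 = 24.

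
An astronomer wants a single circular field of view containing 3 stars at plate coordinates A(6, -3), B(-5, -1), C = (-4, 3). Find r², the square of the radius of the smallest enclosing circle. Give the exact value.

36125/1058

Side lengths²: AB² = 125, AC² = 136, BC² = 17.
Since AC² = 136 < 125 + 17 = 142, the triangle is acute, so the smallest enclosing circle is the circumcircle.
Circumcentre = (37/46, -15/46), r² = 36125/1058.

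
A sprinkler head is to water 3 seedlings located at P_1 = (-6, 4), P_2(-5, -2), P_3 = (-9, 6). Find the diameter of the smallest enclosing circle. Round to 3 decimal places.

Side lengths²: P_1P_2² = 37, P_1P_3² = 13, P_2P_3² = 80.
Since P_2P_3² = 80 ≥ 37 + 13 = 50, the angle opposite P_2P_3 is not acute, so the smallest enclosing circle has P_2P_3 as diameter.
Centre = midpoint of P_2P_3 = (-7, 2), r² = 80/4 = 20.
Diameter = 2r = 2√20 ≈ 8.944.

8.944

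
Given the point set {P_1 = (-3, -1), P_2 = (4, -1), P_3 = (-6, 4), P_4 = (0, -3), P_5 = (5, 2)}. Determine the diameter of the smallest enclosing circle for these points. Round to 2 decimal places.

11.29

By Welzl's lemma the MEC is supported by two points (diametrically opposite) or three points (on a circumcircle).
The minimum enclosing circle is determined by three boundary points: P_2, P_3, P_5.
Their circumcentre is (-9/14, 31/14) with r² = 3125/98.
The farthest remaining point P_4 is at distance² 2705/98 ≤ 3125/98.
Diameter = 2r = 2√(3125/98) ≈ 11.29.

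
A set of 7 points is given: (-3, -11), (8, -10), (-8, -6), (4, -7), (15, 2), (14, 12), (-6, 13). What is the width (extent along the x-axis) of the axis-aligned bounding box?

23

max x = 15, min x = -8, so width = 23.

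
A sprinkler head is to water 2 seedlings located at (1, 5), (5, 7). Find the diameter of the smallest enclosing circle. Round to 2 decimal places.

The smallest circle enclosing two points has them as diameter endpoints.
Centre = midpoint = (3, 6); r² = |(1, 5)−(5, 7)|²/4 = 20/4 = 5.
Diameter = 2r = 2√5 ≈ 4.47.

4.47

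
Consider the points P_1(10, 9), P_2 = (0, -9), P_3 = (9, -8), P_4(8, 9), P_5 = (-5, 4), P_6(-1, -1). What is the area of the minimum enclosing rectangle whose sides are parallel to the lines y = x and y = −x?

In coordinates u = x + y, v = x − y the rectangle is axis-aligned; the map (x,y)→(u,v) scales areas by 2.
u-values: 19, -9, 1, 17, -1, -2; range = 19 − (-9) = 28.
v-values: 1, 9, 17, -1, -9, 0; range = 17 − (-9) = 26.
Area = (28 × 26) / 2 = 364.

364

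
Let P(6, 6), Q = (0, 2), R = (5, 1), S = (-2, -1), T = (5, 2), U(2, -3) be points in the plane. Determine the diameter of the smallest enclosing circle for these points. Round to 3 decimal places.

The minimum enclosing circle of a finite set is fixed by two of the points (as a diameter) or three (as a circumcircle).
The minimum enclosing circle is determined by three boundary points: P, S, U.
Their circumcentre is (95/44, 51/22) with r² = 54805/1936.
The farthest remaining point R is at distance² 18989/1936 ≤ 54805/1936.
Diameter = 2r = 2√(54805/1936) ≈ 10.641.

10.641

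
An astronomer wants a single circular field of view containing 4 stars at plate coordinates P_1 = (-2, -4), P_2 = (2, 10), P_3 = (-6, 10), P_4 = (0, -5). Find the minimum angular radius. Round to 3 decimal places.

A smallest enclosing disk is always determined by at most three of the input points on its boundary.
The minimum enclosing circle is determined by three boundary points: P_2, P_3, P_4.
Their circumcentre is (-2, 2.9) with r² = 66.41.
The farthest remaining point P_1 is at distance² 47.61 ≤ 66.41.
r = √(66.41) ≈ 8.149.

8.149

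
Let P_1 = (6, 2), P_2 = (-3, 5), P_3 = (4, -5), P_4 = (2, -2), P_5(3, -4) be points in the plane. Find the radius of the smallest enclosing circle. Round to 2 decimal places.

The minimum enclosing circle of a finite set is fixed by two of the points (as a diameter) or three (as a circumcircle).
The farthest pair is P_2–P_3 with squared distance 149. The circle on this segment as diameter has centre (0.5, 0) and r² = 149/4 = 37.25.
Check P_1: distance² to centre = 34.25 ≤ 37.25, so it lies inside.
All remaining points lie in this disk, and no smaller disk contains both endpoints, so this is the minimum enclosing circle.
r = √(37.25) ≈ 6.10.

6.10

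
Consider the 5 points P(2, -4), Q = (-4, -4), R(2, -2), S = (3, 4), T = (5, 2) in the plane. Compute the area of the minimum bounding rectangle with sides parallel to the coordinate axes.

x ranges over [-4, 5], width 9.
y ranges over [-4, 4], height 8.
Area = 9 × 8 = 72.

72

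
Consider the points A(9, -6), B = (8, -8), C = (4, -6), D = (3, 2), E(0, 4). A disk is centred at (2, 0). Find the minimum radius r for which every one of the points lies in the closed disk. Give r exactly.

The required radius is the distance from (2, 0) to the farthest point.
Squared distances: 85, 100, 40, 5, 20.
Maximum is 100, attained at B.
r = √100 = 10.

10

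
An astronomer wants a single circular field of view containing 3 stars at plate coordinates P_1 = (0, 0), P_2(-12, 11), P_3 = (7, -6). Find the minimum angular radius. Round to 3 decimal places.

Side lengths²: P_1P_2² = 265, P_1P_3² = 85, P_2P_3² = 650.
Since P_2P_3² = 650 ≥ 265 + 85 = 350, the angle opposite P_2P_3 is not acute, so the smallest enclosing circle has P_2P_3 as diameter.
Centre = midpoint of P_2P_3 = (-2.5, 2.5), r² = 650/4 = 162.5.
r = √(162.5) ≈ 12.748.

12.748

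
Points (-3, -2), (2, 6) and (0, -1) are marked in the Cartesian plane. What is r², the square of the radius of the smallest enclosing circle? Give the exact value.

22.25

Call the three points A, B, C in the order given.
Side lengths²: AB² = 89, AC² = 10, BC² = 53.
Since AB² = 89 ≥ 53 + 10 = 63, the angle opposite AB is not acute, so the smallest enclosing circle has AB as diameter.
Centre = midpoint of AB = (-0.5, 2), r² = 89/4 = 22.25.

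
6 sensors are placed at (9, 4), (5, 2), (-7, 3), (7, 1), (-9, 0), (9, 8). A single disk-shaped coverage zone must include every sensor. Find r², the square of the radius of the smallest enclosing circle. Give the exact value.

By Welzl's lemma the MEC is supported by two points (diametrically opposite) or three points (on a circumcircle).
The farthest pair is (-9, 0)–(9, 8) with squared distance 388. The circle on this segment as diameter has centre (0, 4) and r² = 388/4 = 97.
Check (9, 4): distance² to centre = 81 ≤ 97, so it lies inside.
All remaining points lie in this disk, and no smaller disk contains both endpoints, so this is the minimum enclosing circle.

97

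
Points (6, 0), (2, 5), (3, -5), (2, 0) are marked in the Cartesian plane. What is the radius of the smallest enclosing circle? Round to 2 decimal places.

5.02

A smallest enclosing disk is always determined by at most three of the input points on its boundary.
The farthest pair is (2, 5)–(3, -5) with squared distance 101. The circle on this segment as diameter has centre (2.5, 0) and r² = 101/4 = 25.25.
Check (6, 0): distance² to centre = 12.25 ≤ 25.25, so it lies inside.
All remaining points lie in this disk, and no smaller disk contains both endpoints, so this is the minimum enclosing circle.
r = √(25.25) ≈ 5.02.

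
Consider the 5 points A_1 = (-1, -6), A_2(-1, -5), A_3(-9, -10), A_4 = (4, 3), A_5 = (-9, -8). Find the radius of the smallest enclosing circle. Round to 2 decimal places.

By Welzl's lemma the MEC is supported by two points (diametrically opposite) or three points (on a circumcircle).
The farthest pair is A_3–A_4 with squared distance 338. The circle on this segment as diameter has centre (-2.5, -3.5) and r² = 338/4 = 84.5.
Check A_1: distance² to centre = 8.5 ≤ 84.5, so it lies inside.
All remaining points lie in this disk, and no smaller disk contains both endpoints, so this is the minimum enclosing circle.
r = √(84.5) ≈ 9.19.

9.19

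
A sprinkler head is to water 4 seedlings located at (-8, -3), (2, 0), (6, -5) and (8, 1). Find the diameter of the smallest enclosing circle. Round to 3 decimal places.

The minimum enclosing circle of a finite set is fixed by two of the points (as a diameter) or three (as a circumcircle).
The farthest pair is (-8, -3)–(8, 1) with squared distance 272. The circle on this segment as diameter has centre (0, -1) and r² = 272/4 = 68.
Check (2, 0): distance² to centre = 5 ≤ 68, so it lies inside.
All remaining points lie in this disk, and no smaller disk contains both endpoints, so this is the minimum enclosing circle.
Diameter = 2r = 2√68 ≈ 16.492.

16.492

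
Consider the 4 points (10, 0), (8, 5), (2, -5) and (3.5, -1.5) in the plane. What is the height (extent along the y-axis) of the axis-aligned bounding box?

10

max y = 5, min y = -5, so height = 10.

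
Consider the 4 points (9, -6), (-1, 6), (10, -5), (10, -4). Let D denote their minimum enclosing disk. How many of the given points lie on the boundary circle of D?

3

A smallest enclosing disk is always determined by at most three of the input points on its boundary.
The farthest pair is (9, -6)–(-1, 6) with squared distance 244. The circle on this segment as diameter has centre (4, 0) and r² = 244/4 = 61.
Check (10, -5): distance² to centre = 61 ≤ 61, so it lies inside.
All remaining points lie in this disk, and no smaller disk contains both endpoints, so this is the minimum enclosing circle.
The points at distance exactly r from the centre are (9, -6), (-1, 6), (10, -5) — 3 points.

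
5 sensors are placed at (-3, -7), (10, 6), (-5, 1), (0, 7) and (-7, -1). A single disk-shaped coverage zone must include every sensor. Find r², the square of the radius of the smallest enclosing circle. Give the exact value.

A smallest enclosing disk is always determined by at most three of the input points on its boundary.
The minimum enclosing circle is determined by three boundary points: (-3, -7), (10, 6), (-7, -1).
Their circumcentre is (2.2, 0.8) with r² = 87.88.
The farthest remaining point (-5, 1) is at distance² 51.88 ≤ 87.88.

87.88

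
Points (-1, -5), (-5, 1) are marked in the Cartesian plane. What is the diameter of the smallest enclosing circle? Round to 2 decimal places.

The smallest circle enclosing two points has them as diameter endpoints.
Centre = midpoint = (-3, -2); r² = |(-1, -5)−(-5, 1)|²/4 = 52/4 = 13.
Diameter = 2r = 2√13 ≈ 7.21.

7.21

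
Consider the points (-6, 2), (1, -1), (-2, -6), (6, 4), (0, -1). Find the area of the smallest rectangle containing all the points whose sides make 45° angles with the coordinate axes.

108

In coordinates u = x + y, v = x − y the rectangle is axis-aligned; the map (x,y)→(u,v) scales areas by 2.
u-values: -4, 0, -8, 10, -1; range = 10 − (-8) = 18.
v-values: -8, 2, 4, 2, 1; range = 4 − (-8) = 12.
Area = (18 × 12) / 2 = 108.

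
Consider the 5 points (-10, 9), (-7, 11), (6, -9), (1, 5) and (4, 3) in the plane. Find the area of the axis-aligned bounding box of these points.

320

x ranges over [-10, 6], width 16.
y ranges over [-9, 11], height 20.
Area = 16 × 20 = 320.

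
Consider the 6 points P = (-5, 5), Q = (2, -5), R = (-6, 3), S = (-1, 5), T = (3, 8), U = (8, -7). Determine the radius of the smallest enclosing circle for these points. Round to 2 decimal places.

8.85

A smallest enclosing disk is always determined by at most three of the input points on its boundary.
The minimum enclosing circle is determined by three boundary points: P, T, U.
Their circumcentre is (31/18, -41/54) with r² = 114245/1458.
The farthest remaining point R is at distance² 107549/1458 ≤ 114245/1458.
r = √(114245/1458) ≈ 8.85.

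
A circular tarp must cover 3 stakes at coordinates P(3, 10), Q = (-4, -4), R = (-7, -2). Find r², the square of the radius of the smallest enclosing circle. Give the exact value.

Side lengths²: PQ² = 245, PR² = 244, QR² = 13.
Since PQ² = 245 < 244 + 13 = 257, the triangle is acute, so the smallest enclosing circle is the circumcircle.
Circumcentre = (-1.25, 3.375), r² = 61.953125.

61.953125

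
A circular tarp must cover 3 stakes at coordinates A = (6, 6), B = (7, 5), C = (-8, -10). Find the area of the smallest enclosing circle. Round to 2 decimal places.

Side lengths²: AB² = 2, AC² = 452, BC² = 450.
Since AC² = 452 ≥ 450 + 2 = 452, the angle opposite AC is not acute, so the smallest enclosing circle has AC as diameter.
Centre = midpoint of AC = (-1, -2), r² = 452/4 = 113.
Area = π·r² = π·113 ≈ 355.00.

355.00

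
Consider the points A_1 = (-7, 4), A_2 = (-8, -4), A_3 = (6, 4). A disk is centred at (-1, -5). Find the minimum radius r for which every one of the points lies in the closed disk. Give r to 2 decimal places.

The required radius is the distance from (-1, -5) to the farthest point.
Squared distances: 117, 50, 130.
Maximum is 130, attained at A_3.
r = √130 ≈ 11.40.

11.40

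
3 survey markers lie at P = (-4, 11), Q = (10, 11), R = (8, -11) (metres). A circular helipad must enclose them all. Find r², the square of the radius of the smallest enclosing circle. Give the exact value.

19154/121

Side lengths²: PQ² = 196, PR² = 628, QR² = 488.
Since PR² = 628 < 488 + 196 = 684, the triangle is acute, so the smallest enclosing circle is the circumcircle.
Circumcentre = (3, 6/11), r² = 19154/121.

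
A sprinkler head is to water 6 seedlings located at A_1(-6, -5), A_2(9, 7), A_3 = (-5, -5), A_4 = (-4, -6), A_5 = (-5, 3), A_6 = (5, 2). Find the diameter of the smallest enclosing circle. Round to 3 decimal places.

19.209

By Welzl's lemma the MEC is supported by two points (diametrically opposite) or three points (on a circumcircle).
The farthest pair is A_1–A_2 with squared distance 369. The circle on this segment as diameter has centre (1.5, 1) and r² = 369/4 = 92.25.
Check A_3: distance² to centre = 78.25 ≤ 92.25, so it lies inside.
All remaining points lie in this disk, and no smaller disk contains both endpoints, so this is the minimum enclosing circle.
Diameter = 2r = 2√(92.25) ≈ 19.209.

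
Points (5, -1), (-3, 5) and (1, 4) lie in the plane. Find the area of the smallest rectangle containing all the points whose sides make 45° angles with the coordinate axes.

In coordinates u = x + y, v = x − y the rectangle is axis-aligned; the map (x,y)→(u,v) scales areas by 2.
u-values: 4, 2, 5; range = 5 − 2 = 3.
v-values: 6, -8, -3; range = 6 − (-8) = 14.
Area = (3 × 14) / 2 = 21.

21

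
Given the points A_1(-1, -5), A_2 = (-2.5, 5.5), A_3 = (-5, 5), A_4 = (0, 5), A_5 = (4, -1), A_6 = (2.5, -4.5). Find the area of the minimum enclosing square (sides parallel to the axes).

110.25

The bounding box has width 9 and height 10.5.
An axis-aligned square enclosing the set must have side ≥ max(width, height).
So the minimum side is max(9, 10.5) = 10.5.
Area = 10.5² = 110.25.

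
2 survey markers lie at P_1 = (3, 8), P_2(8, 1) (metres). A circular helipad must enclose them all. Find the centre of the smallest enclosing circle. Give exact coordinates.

The smallest circle enclosing two points has them as diameter endpoints.
Centre = midpoint = (5.5, 4.5); r² = |P_1P_2|²/4 = 74/4 = 18.5.
Centre = (5.5, 4.5).

(5.5, 4.5)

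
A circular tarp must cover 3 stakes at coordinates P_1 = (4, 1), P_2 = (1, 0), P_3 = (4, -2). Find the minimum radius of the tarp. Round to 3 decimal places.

Side lengths²: P_1P_2² = 10, P_1P_3² = 9, P_2P_3² = 13.
Since P_2P_3² = 13 < 10 + 9 = 19, the triangle is acute, so the smallest enclosing circle is the circumcircle.
Circumcentre = (17/6, -0.5), r² = 65/18.
r = √(65/18) ≈ 1.900.

1.900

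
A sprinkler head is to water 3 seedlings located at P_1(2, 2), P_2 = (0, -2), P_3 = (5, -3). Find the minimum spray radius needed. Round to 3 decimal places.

Side lengths²: P_1P_2² = 20, P_1P_3² = 34, P_2P_3² = 26.
Since P_1P_3² = 34 < 26 + 20 = 46, the triangle is acute, so the smallest enclosing circle is the circumcircle.
Circumcentre = (31/11, -10/11), r² = 1105/121.
r = √(1105/121) ≈ 3.022.

3.022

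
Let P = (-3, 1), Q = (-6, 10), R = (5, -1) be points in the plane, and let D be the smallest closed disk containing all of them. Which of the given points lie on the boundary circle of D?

Side lengths²: PQ² = 90, PR² = 68, QR² = 242.
Since QR² = 242 ≥ 90 + 68 = 158, the angle opposite QR is not acute, so the smallest enclosing circle has QR as diameter.
Centre = midpoint of QR = (-0.5, 4.5), r² = 242/4 = 60.5.
The points at distance exactly r from the centre are Q, R — 2 points.

Q, R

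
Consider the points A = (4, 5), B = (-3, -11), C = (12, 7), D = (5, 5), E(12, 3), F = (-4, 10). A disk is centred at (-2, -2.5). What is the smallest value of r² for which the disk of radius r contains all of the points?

The required radius is the distance from (-2, -2.5) to the farthest point.
Squared distances: 92.25, 73.25, 286.25, 105.25, 226.25, 160.25.
Maximum is 286.25, attained at C.

286.25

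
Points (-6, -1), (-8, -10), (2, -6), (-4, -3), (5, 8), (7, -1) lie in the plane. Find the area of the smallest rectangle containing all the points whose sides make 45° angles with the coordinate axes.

201.5

In coordinates u = x + y, v = x − y the rectangle is axis-aligned; the map (x,y)→(u,v) scales areas by 2.
u-values: -7, -18, -4, -7, 13, 6; range = 13 − (-18) = 31.
v-values: -5, 2, 8, -1, -3, 8; range = 8 − (-5) = 13.
Area = (31 × 13) / 2 = 201.5.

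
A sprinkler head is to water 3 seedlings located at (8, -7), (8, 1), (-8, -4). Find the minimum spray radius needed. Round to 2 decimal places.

8.53

Call the three points A, B, C in the order given.
Side lengths²: AB² = 64, AC² = 265, BC² = 281.
Since BC² = 281 < 265 + 64 = 329, the triangle is acute, so the smallest enclosing circle is the circumcircle.
Circumcentre = (0.46875, -3), r² = 72.7197265625.
r = √(72.7197265625) ≈ 8.53.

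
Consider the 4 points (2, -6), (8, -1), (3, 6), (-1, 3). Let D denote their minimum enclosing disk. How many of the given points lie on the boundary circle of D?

2

By Welzl's lemma the MEC is supported by two points (diametrically opposite) or three points (on a circumcircle).
The farthest pair is (2, -6)–(3, 6) with squared distance 145. The circle on this segment as diameter has centre (2.5, 0) and r² = 145/4 = 36.25.
Check (8, -1): distance² to centre = 31.25 ≤ 36.25, so it lies inside.
All remaining points lie in this disk, and no smaller disk contains both endpoints, so this is the minimum enclosing circle.
The points at distance exactly r from the centre are (2, -6), (3, 6) — 2 points.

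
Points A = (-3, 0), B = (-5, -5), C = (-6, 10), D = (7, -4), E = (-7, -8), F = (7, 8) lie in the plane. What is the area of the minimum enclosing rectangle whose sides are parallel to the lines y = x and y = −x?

405

In coordinates u = x + y, v = x − y the rectangle is axis-aligned; the map (x,y)→(u,v) scales areas by 2.
u-values: -3, -10, 4, 3, -15, 15; range = 15 − (-15) = 30.
v-values: -3, 0, -16, 11, 1, -1; range = 11 − (-16) = 27.
Area = (30 × 27) / 2 = 405.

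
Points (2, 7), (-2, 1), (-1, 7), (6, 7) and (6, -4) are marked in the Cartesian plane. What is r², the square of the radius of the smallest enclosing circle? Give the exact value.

42.5

A smallest enclosing disk is always determined by at most three of the input points on its boundary.
The farthest pair is (-1, 7)–(6, -4) with squared distance 170. The circle on this segment as diameter has centre (2.5, 1.5) and r² = 170/4 = 42.5.
Check (2, 7): distance² to centre = 30.5 ≤ 42.5, so it lies inside.
All remaining points lie in this disk, and no smaller disk contains both endpoints, so this is the minimum enclosing circle.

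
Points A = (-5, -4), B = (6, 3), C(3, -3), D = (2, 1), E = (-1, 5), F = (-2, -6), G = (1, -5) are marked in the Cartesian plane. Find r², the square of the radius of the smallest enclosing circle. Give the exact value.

By Welzl's lemma the MEC is supported by two points (diametrically opposite) or three points (on a circumcircle).
The farthest pair is A–B with squared distance 170. The circle on this segment as diameter has centre (0.5, -0.5) and r² = 170/4 = 42.5.
Check C: distance² to centre = 12.5 ≤ 42.5, so it lies inside.
All remaining points lie in this disk, and no smaller disk contains both endpoints, so this is the minimum enclosing circle.

42.5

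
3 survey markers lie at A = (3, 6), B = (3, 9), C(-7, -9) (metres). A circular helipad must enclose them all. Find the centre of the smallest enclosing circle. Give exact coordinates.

(-2, 0)

Side lengths²: AB² = 9, AC² = 325, BC² = 424.
Since BC² = 424 ≥ 325 + 9 = 334, the angle opposite BC is not acute, so the smallest enclosing circle has BC as diameter.
Centre = midpoint of BC = (-2, 0), r² = 424/4 = 106.
Centre = (-2, 0).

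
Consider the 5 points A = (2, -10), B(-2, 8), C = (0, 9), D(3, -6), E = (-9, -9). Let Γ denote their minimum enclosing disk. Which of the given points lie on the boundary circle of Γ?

The minimum enclosing circle of a finite set is fixed by two of the points (as a diameter) or three (as a circumcircle).
The minimum enclosing circle is determined by three boundary points: A, C, E.
Their circumcentre is (-125/46, -41/46) with r² = 111325/1058.
The farthest remaining point B is at distance² 84185/1058 ≤ 111325/1058.
The points at distance exactly r from the centre are A, C, E — 3 points.

A, C, E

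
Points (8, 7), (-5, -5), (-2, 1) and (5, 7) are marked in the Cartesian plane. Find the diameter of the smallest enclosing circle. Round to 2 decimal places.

A smallest enclosing disk is always determined by at most three of the input points on its boundary.
The farthest pair is (8, 7)–(-5, -5) with squared distance 313. The circle on this segment as diameter has centre (1.5, 1) and r² = 313/4 = 78.25.
Check (-2, 1): distance² to centre = 12.25 ≤ 78.25, so it lies inside.
All remaining points lie in this disk, and no smaller disk contains both endpoints, so this is the minimum enclosing circle.
Diameter = 2r = 2√(78.25) ≈ 17.69.

17.69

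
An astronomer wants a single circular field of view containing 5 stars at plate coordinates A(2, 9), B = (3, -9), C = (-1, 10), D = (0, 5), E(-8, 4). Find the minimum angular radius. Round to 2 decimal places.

The farthest pair is B–C with squared distance 377. The circle on this segment as diameter has centre (1, 0.5) and r² = 377/4 = 94.25.
Check A: distance² to centre = 73.25 ≤ 94.25, so it lies inside.
All remaining points lie in this disk, and no smaller disk contains both endpoints, so this is the minimum enclosing circle.
r = √(94.25) ≈ 9.71.

9.71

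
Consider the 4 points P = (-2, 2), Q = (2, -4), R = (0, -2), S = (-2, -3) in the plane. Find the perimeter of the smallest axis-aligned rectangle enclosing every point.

20

Width = max x − min x = 2 − (-2) = 4.
Height = max y − min y = 2 − (-4) = 6.
Perimeter = 2(4 + 6) = 20.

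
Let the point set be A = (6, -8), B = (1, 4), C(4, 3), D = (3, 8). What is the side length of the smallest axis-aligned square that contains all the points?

16

The bounding box has width 5 and height 16.
An axis-aligned square enclosing the set must have side ≥ max(width, height).
So the minimum side is max(5, 16) = 16.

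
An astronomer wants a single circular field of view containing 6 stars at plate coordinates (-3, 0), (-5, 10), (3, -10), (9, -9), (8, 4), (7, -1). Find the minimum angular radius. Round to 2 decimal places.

The minimum enclosing circle of a finite set is fixed by two of the points (as a diameter) or three (as a circumcircle).
The farthest pair is (-5, 10)–(9, -9) with squared distance 557. The circle on this segment as diameter has centre (2, 0.5) and r² = 557/4 = 139.25.
Check (-3, 0): distance² to centre = 25.25 ≤ 139.25, so it lies inside.
All remaining points lie in this disk, and no smaller disk contains both endpoints, so this is the minimum enclosing circle.
r = √(139.25) ≈ 11.80.

11.80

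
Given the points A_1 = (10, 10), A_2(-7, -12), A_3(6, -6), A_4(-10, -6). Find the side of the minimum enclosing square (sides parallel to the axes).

22

The bounding box has width 20 and height 22.
An axis-aligned square enclosing the set must have side ≥ max(width, height).
So the minimum side is max(20, 22) = 22.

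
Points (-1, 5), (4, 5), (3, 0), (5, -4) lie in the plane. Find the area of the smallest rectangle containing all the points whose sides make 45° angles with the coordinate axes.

In coordinates u = x + y, v = x − y the rectangle is axis-aligned; the map (x,y)→(u,v) scales areas by 2.
u-values: 4, 9, 3, 1; range = 9 − 1 = 8.
v-values: -6, -1, 3, 9; range = 9 − (-6) = 15.
Area = (8 × 15) / 2 = 60.

60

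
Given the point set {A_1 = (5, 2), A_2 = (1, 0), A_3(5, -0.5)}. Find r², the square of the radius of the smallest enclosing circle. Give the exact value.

Side lengths²: A_1A_2² = 20, A_1A_3² = 6.25, A_2A_3² = 16.25.
Since A_1A_2² = 20 < 16.25 + 6.25 = 22.5, the triangle is acute, so the smallest enclosing circle is the circumcircle.
Circumcentre = (3.125, 0.75), r² = 5.078125.

5.078125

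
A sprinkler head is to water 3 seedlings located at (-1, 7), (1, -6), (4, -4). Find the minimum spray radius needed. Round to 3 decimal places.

6.576

Call the three points A, B, C in the order given.
Side lengths²: AB² = 173, AC² = 146, BC² = 13.
Since AB² = 173 ≥ 146 + 13 = 159, the angle opposite AB is not acute, so the smallest enclosing circle has AB as diameter.
Centre = midpoint of AB = (0, 0.5), r² = 173/4 = 43.25.
r = √(43.25) ≈ 6.576.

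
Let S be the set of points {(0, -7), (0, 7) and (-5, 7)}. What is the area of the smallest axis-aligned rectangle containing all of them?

70

x ranges over [-5, 0], width 5.
y ranges over [-7, 7], height 14.
Area = 5 × 14 = 70.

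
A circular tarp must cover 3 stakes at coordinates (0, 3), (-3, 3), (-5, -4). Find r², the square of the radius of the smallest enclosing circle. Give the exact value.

18.5

Call the three points A, B, C in the order given.
Side lengths²: AB² = 9, AC² = 74, BC² = 53.
Since AC² = 74 ≥ 53 + 9 = 62, the angle opposite AC is not acute, so the smallest enclosing circle has AC as diameter.
Centre = midpoint of AC = (-2.5, -0.5), r² = 74/4 = 18.5.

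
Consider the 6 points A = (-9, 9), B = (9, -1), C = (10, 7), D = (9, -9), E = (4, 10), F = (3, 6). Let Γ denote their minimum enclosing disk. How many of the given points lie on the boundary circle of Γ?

2

By Welzl's lemma the MEC is supported by two points (diametrically opposite) or three points (on a circumcircle).
The farthest pair is A–D with squared distance 648. The circle on this segment as diameter has centre (0, 0) and r² = 648/4 = 162.
Check B: distance² to centre = 82 ≤ 162, so it lies inside.
All remaining points lie in this disk, and no smaller disk contains both endpoints, so this is the minimum enclosing circle.
The points at distance exactly r from the centre are A, D — 2 points.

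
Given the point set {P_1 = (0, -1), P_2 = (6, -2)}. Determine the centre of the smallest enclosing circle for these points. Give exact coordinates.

The smallest circle enclosing two points has them as diameter endpoints.
Centre = midpoint = (3, -1.5); r² = |P_1P_2|²/4 = 37/4 = 9.25.
Centre = (3, -1.5).

(3, -1.5)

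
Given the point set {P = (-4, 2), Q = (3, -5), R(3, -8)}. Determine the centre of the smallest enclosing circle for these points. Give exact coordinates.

Side lengths²: PQ² = 98, PR² = 149, QR² = 9.
Since PR² = 149 ≥ 98 + 9 = 107, the angle opposite PR is not acute, so the smallest enclosing circle has PR as diameter.
Centre = midpoint of PR = (-0.5, -3), r² = 149/4 = 37.25.
Centre = (-0.5, -3).

(-0.5, -3)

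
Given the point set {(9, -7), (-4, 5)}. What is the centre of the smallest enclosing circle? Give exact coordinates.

(2.5, -1)

The smallest circle enclosing two points has them as diameter endpoints.
Centre = midpoint = (2.5, -1); r² = |(9, -7)−(-4, 5)|²/4 = 313/4 = 78.25.
Centre = (2.5, -1).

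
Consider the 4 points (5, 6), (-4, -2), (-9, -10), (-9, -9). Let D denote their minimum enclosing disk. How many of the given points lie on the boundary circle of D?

By Welzl's lemma the MEC is supported by two points (diametrically opposite) or three points (on a circumcircle).
The farthest pair is (5, 6)–(-9, -10) with squared distance 452. The circle on this segment as diameter has centre (-2, -2) and r² = 452/4 = 113.
Check (-4, -2): distance² to centre = 4 ≤ 113, so it lies inside.
All remaining points lie in this disk, and no smaller disk contains both endpoints, so this is the minimum enclosing circle.
The points at distance exactly r from the centre are (5, 6), (-9, -10) — 2 points.

2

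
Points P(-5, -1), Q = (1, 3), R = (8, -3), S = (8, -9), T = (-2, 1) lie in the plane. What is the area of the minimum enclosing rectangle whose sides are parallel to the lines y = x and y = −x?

In coordinates u = x + y, v = x − y the rectangle is axis-aligned; the map (x,y)→(u,v) scales areas by 2.
u-values: -6, 4, 5, -1, -1; range = 5 − (-6) = 11.
v-values: -4, -2, 11, 17, -3; range = 17 − (-4) = 21.
Area = (11 × 21) / 2 = 115.5.

115.5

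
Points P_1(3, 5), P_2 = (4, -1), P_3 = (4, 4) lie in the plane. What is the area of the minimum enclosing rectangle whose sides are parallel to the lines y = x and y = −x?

17.5

In coordinates u = x + y, v = x − y the rectangle is axis-aligned; the map (x,y)→(u,v) scales areas by 2.
u-values: 8, 3, 8; range = 8 − 3 = 5.
v-values: -2, 5, 0; range = 5 − (-2) = 7.
Area = (5 × 7) / 2 = 17.5.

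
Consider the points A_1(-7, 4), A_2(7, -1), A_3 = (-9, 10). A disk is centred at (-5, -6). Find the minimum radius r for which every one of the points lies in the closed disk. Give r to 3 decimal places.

The required radius is the distance from (-5, -6) to the farthest point.
Squared distances: 104, 169, 272.
Maximum is 272, attained at A_3.
r = √272 ≈ 16.492.

16.492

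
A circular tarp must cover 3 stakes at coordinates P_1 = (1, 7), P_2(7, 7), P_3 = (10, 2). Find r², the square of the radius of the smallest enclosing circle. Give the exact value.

26.5

Side lengths²: P_1P_2² = 36, P_1P_3² = 106, P_2P_3² = 34.
Since P_1P_3² = 106 ≥ 36 + 34 = 70, the angle opposite P_1P_3 is not acute, so the smallest enclosing circle has P_1P_3 as diameter.
Centre = midpoint of P_1P_3 = (5.5, 4.5), r² = 106/4 = 26.5.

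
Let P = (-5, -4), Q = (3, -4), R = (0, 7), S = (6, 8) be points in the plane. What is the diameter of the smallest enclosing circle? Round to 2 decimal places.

16.28

By Welzl's lemma the MEC is supported by two points (diametrically opposite) or three points (on a circumcircle).
The farthest pair is P–S with squared distance 265. The circle on this segment as diameter has centre (0.5, 2) and r² = 265/4 = 66.25.
Check Q: distance² to centre = 42.25 ≤ 66.25, so it lies inside.
All remaining points lie in this disk, and no smaller disk contains both endpoints, so this is the minimum enclosing circle.
Diameter = 2r = 2√(66.25) ≈ 16.28.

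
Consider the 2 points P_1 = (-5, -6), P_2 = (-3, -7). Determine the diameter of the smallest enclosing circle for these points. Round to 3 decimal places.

The smallest circle enclosing two points has them as diameter endpoints.
Centre = midpoint = (-4, -6.5); r² = |P_1P_2|²/4 = 5/4 = 1.25.
Diameter = 2r = 2√(1.25) ≈ 2.236.

2.236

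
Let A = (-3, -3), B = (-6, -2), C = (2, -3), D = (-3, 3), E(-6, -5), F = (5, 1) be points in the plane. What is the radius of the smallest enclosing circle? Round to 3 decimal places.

The farthest pair is E–F with squared distance 157. The circle on this segment as diameter has centre (-0.5, -2) and r² = 157/4 = 39.25.
Check A: distance² to centre = 7.25 ≤ 39.25, so it lies inside.
All remaining points lie in this disk, and no smaller disk contains both endpoints, so this is the minimum enclosing circle.
r = √(39.25) ≈ 6.265.

6.265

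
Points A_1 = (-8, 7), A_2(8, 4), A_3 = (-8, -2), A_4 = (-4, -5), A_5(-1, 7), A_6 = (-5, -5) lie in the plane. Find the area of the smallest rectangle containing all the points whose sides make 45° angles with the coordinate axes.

209

In coordinates u = x + y, v = x − y the rectangle is axis-aligned; the map (x,y)→(u,v) scales areas by 2.
u-values: -1, 12, -10, -9, 6, -10; range = 12 − (-10) = 22.
v-values: -15, 4, -6, 1, -8, 0; range = 4 − (-15) = 19.
Area = (22 × 19) / 2 = 209.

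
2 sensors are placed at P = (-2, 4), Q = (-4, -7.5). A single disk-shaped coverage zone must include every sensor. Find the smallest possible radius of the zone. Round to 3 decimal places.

5.836

The smallest circle enclosing two points has them as diameter endpoints.
Centre = midpoint = (-3, -1.75); r² = |PQ|²/4 = 136.25/4 = 34.0625.
r = √(34.0625) ≈ 5.836.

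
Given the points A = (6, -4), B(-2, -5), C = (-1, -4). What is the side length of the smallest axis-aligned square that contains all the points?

The bounding box has width 8 and height 1.
An axis-aligned square enclosing the set must have side ≥ max(width, height).
So the minimum side is max(8, 1) = 8.

8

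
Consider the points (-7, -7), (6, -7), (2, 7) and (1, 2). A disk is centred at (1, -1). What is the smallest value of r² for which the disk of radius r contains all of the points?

The required radius is the distance from (1, -1) to the farthest point.
Squared distances: 100, 61, 65, 9.
Maximum is 100, attained at (-7, -7).

100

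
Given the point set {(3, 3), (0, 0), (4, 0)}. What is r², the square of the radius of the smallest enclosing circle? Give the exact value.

5

Call the three points A, B, C in the order given.
Side lengths²: AB² = 18, AC² = 10, BC² = 16.
Since AB² = 18 < 16 + 10 = 26, the triangle is acute, so the smallest enclosing circle is the circumcircle.
Circumcentre = (2, 1), r² = 5.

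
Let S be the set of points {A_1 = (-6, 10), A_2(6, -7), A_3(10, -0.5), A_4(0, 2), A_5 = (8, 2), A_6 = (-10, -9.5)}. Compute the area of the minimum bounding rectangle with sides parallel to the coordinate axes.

x ranges over [-10, 10], width 20.
y ranges over [-9.5, 10], height 19.5.
Area = 20 × 19.5 = 390.

390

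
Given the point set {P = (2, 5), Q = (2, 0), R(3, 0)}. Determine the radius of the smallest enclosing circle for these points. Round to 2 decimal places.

2.55

Side lengths²: PQ² = 25, PR² = 26, QR² = 1.
Since PR² = 26 ≥ 25 + 1 = 26, the angle opposite PR is not acute, so the smallest enclosing circle has PR as diameter.
Centre = midpoint of PR = (2.5, 2.5), r² = 26/4 = 6.5.
r = √(6.5) ≈ 2.55.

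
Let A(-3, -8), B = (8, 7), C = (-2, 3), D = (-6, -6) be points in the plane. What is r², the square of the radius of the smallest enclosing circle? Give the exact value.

The farthest pair is B–D with squared distance 365. The circle on this segment as diameter has centre (1, 0.5) and r² = 365/4 = 91.25.
Check A: distance² to centre = 88.25 ≤ 91.25, so it lies inside.
All remaining points lie in this disk, and no smaller disk contains both endpoints, so this is the minimum enclosing circle.

91.25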